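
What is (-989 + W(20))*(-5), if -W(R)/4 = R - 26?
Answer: 4825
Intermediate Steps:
W(R) = 104 - 4*R (W(R) = -4*(R - 26) = -4*(-26 + R) = 104 - 4*R)
(-989 + W(20))*(-5) = (-989 + (104 - 4*20))*(-5) = (-989 + (104 - 80))*(-5) = (-989 + 24)*(-5) = -965*(-5) = 4825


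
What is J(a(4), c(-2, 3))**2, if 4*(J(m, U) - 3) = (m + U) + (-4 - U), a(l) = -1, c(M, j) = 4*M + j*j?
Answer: 49/16 ≈ 3.0625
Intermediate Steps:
c(M, j) = j**2 + 4*M (c(M, j) = 4*M + j**2 = j**2 + 4*M)
J(m, U) = 2 + m/4 (J(m, U) = 3 + ((m + U) + (-4 - U))/4 = 3 + ((U + m) + (-4 - U))/4 = 3 + (-4 + m)/4 = 3 + (-1 + m/4) = 2 + m/4)
J(a(4), c(-2, 3))**2 = (2 + (1/4)*(-1))**2 = (2 - 1/4)**2 = (7/4)**2 = 49/16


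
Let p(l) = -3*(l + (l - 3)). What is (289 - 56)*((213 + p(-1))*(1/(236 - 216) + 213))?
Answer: 56590341/5 ≈ 1.1318e+7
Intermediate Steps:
p(l) = 9 - 6*l (p(l) = -3*(l + (-3 + l)) = -3*(-3 + 2*l) = 9 - 6*l)
(289 - 56)*((213 + p(-1))*(1/(236 - 216) + 213)) = (289 - 56)*((213 + (9 - 6*(-1)))*(1/(236 - 216) + 213)) = 233*((213 + (9 + 6))*(1/20 + 213)) = 233*((213 + 15)*(1/20 + 213)) = 233*(228*(4261/20)) = 233*(242877/5) = 56590341/5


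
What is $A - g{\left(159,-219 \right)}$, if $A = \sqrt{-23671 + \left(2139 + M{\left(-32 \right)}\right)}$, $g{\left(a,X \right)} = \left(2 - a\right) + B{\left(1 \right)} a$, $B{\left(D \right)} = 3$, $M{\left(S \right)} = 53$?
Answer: $-320 + i \sqrt{21479} \approx -320.0 + 146.56 i$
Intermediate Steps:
$g{\left(a,X \right)} = 2 + 2 a$ ($g{\left(a,X \right)} = \left(2 - a\right) + 3 a = 2 + 2 a$)
$A = i \sqrt{21479}$ ($A = \sqrt{-23671 + \left(2139 + 53\right)} = \sqrt{-23671 + 2192} = \sqrt{-21479} = i \sqrt{21479} \approx 146.56 i$)
$A - g{\left(159,-219 \right)} = i \sqrt{21479} - \left(2 + 2 \cdot 159\right) = i \sqrt{21479} - \left(2 + 318\right) = i \sqrt{21479} - 320 = -320 + i \sqrt{21479}$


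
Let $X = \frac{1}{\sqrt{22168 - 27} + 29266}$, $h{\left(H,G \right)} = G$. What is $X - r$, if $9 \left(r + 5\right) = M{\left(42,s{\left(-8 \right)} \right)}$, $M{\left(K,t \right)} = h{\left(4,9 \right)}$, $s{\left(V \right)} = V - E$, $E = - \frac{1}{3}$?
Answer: $\frac{3425935726}{856476615} - \frac{\sqrt{22141}}{856476615} \approx 4.0$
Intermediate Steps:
$E = - \frac{1}{3}$ ($E = \left(-1\right) \frac{1}{3} = - \frac{1}{3} \approx -0.33333$)
$s{\left(V \right)} = \frac{1}{3} + V$ ($s{\left(V \right)} = V - - \frac{1}{3} = V + \frac{1}{3} = \frac{1}{3} + V$)
$M{\left(K,t \right)} = 9$
$r = -4$ ($r = -5 + \frac{1}{9} \cdot 9 = -5 + 1 = -4$)
$X = \frac{1}{29266 + \sqrt{22141}}$ ($X = \frac{1}{\sqrt{22141} + 29266} = \frac{1}{29266 + \sqrt{22141}} \approx 3.3996 \cdot 10^{-5}$)
$X - r = \left(\frac{29266}{856476615} - \frac{\sqrt{22141}}{856476615}\right) - -4 = \left(\frac{29266}{856476615} - \frac{\sqrt{22141}}{856476615}\right) + 4 = \frac{3425935726}{856476615} - \frac{\sqrt{22141}}{856476615}$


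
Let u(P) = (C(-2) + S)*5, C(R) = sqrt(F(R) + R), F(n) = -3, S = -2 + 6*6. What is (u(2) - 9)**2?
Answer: 25796 + 1610*I*sqrt(5) ≈ 25796.0 + 3600.1*I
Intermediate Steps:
S = 34 (S = -2 + 36 = 34)
C(R) = sqrt(-3 + R)
u(P) = 170 + 5*I*sqrt(5) (u(P) = (sqrt(-3 - 2) + 34)*5 = (sqrt(-5) + 34)*5 = (I*sqrt(5) + 34)*5 = (34 + I*sqrt(5))*5 = 170 + 5*I*sqrt(5))
(u(2) - 9)**2 = ((170 + 5*I*sqrt(5)) - 9)**2 = (161 + 5*I*sqrt(5))**2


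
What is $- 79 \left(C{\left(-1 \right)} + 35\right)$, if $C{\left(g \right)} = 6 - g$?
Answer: $-3318$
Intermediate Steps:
$- 79 \left(C{\left(-1 \right)} + 35\right) = - 79 \left(\left(6 - -1\right) + 35\right) = - 79 \left(\left(6 + 1\right) + 35\right) = - 79 \left(7 + 35\right) = \left(-79\right) 42 = -3318$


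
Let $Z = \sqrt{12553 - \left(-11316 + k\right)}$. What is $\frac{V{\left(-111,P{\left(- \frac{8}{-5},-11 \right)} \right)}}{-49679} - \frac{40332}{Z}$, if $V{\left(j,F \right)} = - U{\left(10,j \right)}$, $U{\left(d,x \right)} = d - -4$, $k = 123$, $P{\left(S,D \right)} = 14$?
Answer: $\frac{2}{7097} - \frac{20166 \sqrt{23746}}{11873} \approx -261.73$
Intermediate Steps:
$Z = \sqrt{23746}$ ($Z = \sqrt{12553 + \left(11316 - 123\right)} = \sqrt{12553 + 11193} = \sqrt{23746} \approx 154.1$)
$U{\left(d,x \right)} = 4 + d$ ($U{\left(d,x \right)} = d + 4 = 4 + d$)
$V{\left(j,F \right)} = -14$ ($V{\left(j,F \right)} = - (4 + 10) = \left(-1\right) 14 = -14$)
$\frac{V{\left(-111,P{\left(- \frac{8}{-5},-11 \right)} \right)}}{-49679} - \frac{40332}{Z} = - \frac{14}{-49679} - \frac{40332}{\sqrt{23746}} = \left(-14\right) \left(- \frac{1}{49679}\right) - 40332 \frac{\sqrt{23746}}{23746} = \frac{2}{7097} - \frac{20166 \sqrt{23746}}{11873}$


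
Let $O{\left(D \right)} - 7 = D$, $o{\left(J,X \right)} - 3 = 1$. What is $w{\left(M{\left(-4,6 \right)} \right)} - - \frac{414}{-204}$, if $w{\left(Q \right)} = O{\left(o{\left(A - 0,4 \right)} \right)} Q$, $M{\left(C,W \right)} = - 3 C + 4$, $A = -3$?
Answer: $\frac{5915}{34} \approx 173.97$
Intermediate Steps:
$o{\left(J,X \right)} = 4$ ($o{\left(J,X \right)} = 3 + 1 = 4$)
$O{\left(D \right)} = 7 + D$
$M{\left(C,W \right)} = 4 - 3 C$
$w{\left(Q \right)} = 11 Q$ ($w{\left(Q \right)} = \left(7 + 4\right) Q = 11 Q$)
$w{\left(M{\left(-4,6 \right)} \right)} - - \frac{414}{-204} = 11 \left(4 - -12\right) - - \frac{414}{-204} = 11 \left(4 + 12\right) - \left(-414\right) \left(- \frac{1}{204}\right) = 11 \cdot 16 - \frac{69}{34} = 176 - \frac{69}{34} = \frac{5915}{34}$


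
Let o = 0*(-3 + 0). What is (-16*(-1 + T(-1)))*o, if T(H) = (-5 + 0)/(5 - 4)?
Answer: 0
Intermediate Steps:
T(H) = -5 (T(H) = -5/1 = -5*1 = -5)
o = 0 (o = 0*(-3) = 0)
(-16*(-1 + T(-1)))*o = -16*(-1 - 5)*0 = -16*(-6)*0 = 96*0 = 0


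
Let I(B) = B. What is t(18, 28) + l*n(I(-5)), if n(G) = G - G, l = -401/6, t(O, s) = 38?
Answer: 38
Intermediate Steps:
l = -401/6 (l = -401*⅙ = -401/6 ≈ -66.833)
n(G) = 0
t(18, 28) + l*n(I(-5)) = 38 - 401/6*0 = 38 + 0 = 38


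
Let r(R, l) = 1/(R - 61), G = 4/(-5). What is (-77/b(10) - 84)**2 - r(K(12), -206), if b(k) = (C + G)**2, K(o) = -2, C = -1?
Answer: 533368816/45927 ≈ 11613.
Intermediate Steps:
G = -4/5 (G = 4*(-1/5) = -4/5 ≈ -0.80000)
r(R, l) = 1/(-61 + R)
b(k) = 81/25 (b(k) = (-1 - 4/5)**2 = (-9/5)**2 = 81/25)
(-77/b(10) - 84)**2 - r(K(12), -206) = (-77/81/25 - 84)**2 - 1/(-61 - 2) = (-77*25/81 - 84)**2 - 1/(-63) = (-1925/81 - 84)**2 - 1*(-1/63) = (-8729/81)**2 + 1/63 = 76195441/6561 + 1/63 = 533368816/45927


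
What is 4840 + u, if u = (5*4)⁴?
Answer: 164840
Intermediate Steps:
u = 160000 (u = 20⁴ = 160000)
4840 + u = 4840 + 160000 = 164840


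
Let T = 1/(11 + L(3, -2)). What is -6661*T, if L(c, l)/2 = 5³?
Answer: -6661/261 ≈ -25.521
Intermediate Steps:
L(c, l) = 250 (L(c, l) = 2*5³ = 2*125 = 250)
T = 1/261 (T = 1/(11 + 250) = 1/261 ≈ 0.0038314)
-6661*T = -6661*1/261 = -6661/261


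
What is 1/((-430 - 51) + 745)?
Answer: 1/264 ≈ 0.0037879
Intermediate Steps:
1/((-430 - 51) + 745) = 1/(-481 + 745) = 1/264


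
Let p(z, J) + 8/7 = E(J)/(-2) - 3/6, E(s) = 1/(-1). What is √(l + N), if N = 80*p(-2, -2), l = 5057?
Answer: √243313/7 ≈ 70.467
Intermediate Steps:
E(s) = -1
p(z, J) = -8/7 (p(z, J) = -8/7 + (-1/(-2) - 3/6) = -8/7 + (-1*(-½) - 3*⅙) = -8/7 + (½ - ½) = -8/7 + 0 = -8/7)
N = -640/7 (N = 80*(-8/7) = -640/7 ≈ -91.429)
√(l + N) = √(5057 - 640/7) = √(34759/7) = √243313/7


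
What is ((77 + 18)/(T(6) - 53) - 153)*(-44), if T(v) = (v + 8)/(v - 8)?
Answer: 20405/3 ≈ 6801.7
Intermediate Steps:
T(v) = (8 + v)/(-8 + v)
((77 + 18)/(T(6) - 53) - 153)*(-44) = ((77 + 18)/((8 + 6)/(-8 + 6) - 53) - 153)*(-44) = (95/(14/(-2) - 53) - 153)*(-44) = (95/(-½*14 - 53) - 153)*(-44) = (95/(-7 - 53) - 153)*(-44) = (95/(-60) - 153)*(-44) = (95*(-1/60) - 153)*(-44) = (-19/12 - 153)*(-44) = -1855/12*(-44) = 20405/3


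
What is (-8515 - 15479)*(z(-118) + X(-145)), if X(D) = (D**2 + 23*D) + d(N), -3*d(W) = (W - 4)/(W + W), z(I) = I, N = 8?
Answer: -843241137/2 ≈ -4.2162e+8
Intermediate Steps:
d(W) = -(-4 + W)/(6*W) (d(W) = -(W - 4)/(3*(W + W)) = -(-4 + W)/(3*(2*W)) = -(-4 + W)*1/(2*W)/3 = -(-4 + W)/(6*W))
X(D) = -1/12 + D**2 + 23*D (X(D) = (D**2 + 23*D) + (1/6)*(4 - 1*8)/8 = (D**2 + 23*D) + (1/6)*(1/8)*(4 - 8) = (D**2 + 23*D) + (1/6)*(1/8)*(-4) = (D**2 + 23*D) - 1/12 = -1/12 + D**2 + 23*D)
(-8515 - 15479)*(z(-118) + X(-145)) = (-8515 - 15479)*(-118 + (-1/12 + (-145)**2 + 23*(-145))) = -23994*(-118 + (-1/12 + 21025 - 3335)) = -23994*(-118 + 212279/12) = -23994*210863/12 = -843241137/2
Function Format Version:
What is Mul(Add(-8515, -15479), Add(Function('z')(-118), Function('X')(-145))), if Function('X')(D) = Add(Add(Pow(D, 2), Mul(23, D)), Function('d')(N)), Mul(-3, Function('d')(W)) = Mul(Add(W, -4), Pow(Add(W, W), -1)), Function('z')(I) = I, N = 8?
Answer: Rational(-843241137, 2) ≈ -4.2162e+8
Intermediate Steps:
Function('d')(W) = Mul(Rational(-1, 6), Pow(W, -1), Add(-4, W)) (Function('d')(W) = Mul(Rational(-1, 3), Mul(Add(W, -4), Pow(Add(W, W), -1))) = Mul(Rational(-1, 3), Mul(Add(-4, W), Pow(Mul(2, W), -1))) = Mul(Rational(-1, 3), Mul(Add(-4, W), Mul(Rational(1, 2), Pow(W, -1)))) = Mul(Rational(-1, 3), Mul(Rational(1, 2), Pow(W, -1), Add(-4, W))) = Mul(Rational(-1, 6), Pow(W, -1), Add(-4, W)))
Function('X')(D) = Add(Rational(-1, 12), Pow(D, 2), Mul(23, D)) (Function('X')(D) = Add(Add(Pow(D, 2), Mul(23, D)), Mul(Rational(1, 6), Pow(8, -1), Add(4, Mul(-1, 8)))) = Add(Add(Pow(D, 2), Mul(23, D)), Mul(Rational(1, 6), Rational(1, 8), Add(4, -8))) = Add(Add(Pow(D, 2), Mul(23, D)), Mul(Rational(1, 6), Rational(1, 8), -4)) = Add(Add(Pow(D, 2), Mul(23, D)), Rational(-1, 12)) = Add(Rational(-1, 12), Pow(D, 2), Mul(23, D)))
Mul(Add(-8515, -15479), Add(Function('z')(-118), Function('X')(-145))) = Mul(Add(-8515, -15479), Add(-118, Add(Rational(-1, 12), Pow(-145, 2), Mul(23, -145)))) = Mul(-23994, Add(-118, Add(Rational(-1, 12), 21025, -3335))) = Mul(-23994, Add(-118, Rational(212279, 12))) = Mul(-23994, Rational(210863, 12)) = Rational(-843241137, 2)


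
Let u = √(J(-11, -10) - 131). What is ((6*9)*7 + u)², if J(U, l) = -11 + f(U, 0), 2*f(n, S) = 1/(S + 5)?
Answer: (3780 + I*√14190)²/100 ≈ 1.4274e+5 + 9005.6*I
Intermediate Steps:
f(n, S) = 1/(2*(5 + S)) (f(n, S) = 1/(2*(S + 5)) = 1/(2*(5 + S)))
J(U, l) = -109/10 (J(U, l) = -11 + 1/(2*(5 + 0)) = -11 + (½)/5 = -11 + (½)*(⅕) = -11 + ⅒ = -109/10)
u = I*√14190/10 (u = √(-109/10 - 131) = √(-1419/10) = I*√14190/10 ≈ 11.912*I)
((6*9)*7 + u)² = ((6*9)*7 + I*√14190/10)² = (54*7 + I*√14190/10)² = (378 + I*√14190/10)²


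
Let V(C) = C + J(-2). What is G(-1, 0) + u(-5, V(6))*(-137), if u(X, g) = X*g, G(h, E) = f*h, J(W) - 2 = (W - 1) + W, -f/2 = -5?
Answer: 2045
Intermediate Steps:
f = 10 (f = -2*(-5) = 10)
J(W) = 1 + 2*W (J(W) = 2 + ((W - 1) + W) = 2 + ((-1 + W) + W) = 2 + (-1 + 2*W) = 1 + 2*W)
V(C) = -3 + C (V(C) = C + (1 + 2*(-2)) = C + (1 - 4) = C - 3 = -3 + C)
G(h, E) = 10*h
G(-1, 0) + u(-5, V(6))*(-137) = 10*(-1) - 5*(-3 + 6)*(-137) = -10 - 5*3*(-137) = -10 - 15*(-137) = -10 + 2055 = 2045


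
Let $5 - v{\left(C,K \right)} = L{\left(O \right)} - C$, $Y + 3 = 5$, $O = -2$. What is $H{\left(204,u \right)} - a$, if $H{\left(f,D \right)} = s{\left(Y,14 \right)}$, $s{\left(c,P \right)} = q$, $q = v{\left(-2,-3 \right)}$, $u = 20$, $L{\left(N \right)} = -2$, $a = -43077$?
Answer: $43082$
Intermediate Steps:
$Y = 2$ ($Y = -3 + 5 = 2$)
$v{\left(C,K \right)} = 7 + C$ ($v{\left(C,K \right)} = 5 - \left(-2 - C\right) = 5 + \left(2 + C\right) = 7 + C$)
$q = 5$ ($q = 7 - 2 = 5$)
$s{\left(c,P \right)} = 5$
$H{\left(f,D \right)} = 5$
$H{\left(204,u \right)} - a = 5 - -43077 = 5 + 43077 = 43082$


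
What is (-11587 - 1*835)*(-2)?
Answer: 24844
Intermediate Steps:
(-11587 - 1*835)*(-2) = (-11587 - 835)*(-2) = -12422*(-2) = 24844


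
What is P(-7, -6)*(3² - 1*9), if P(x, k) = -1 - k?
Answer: 0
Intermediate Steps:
P(-7, -6)*(3² - 1*9) = (-1 - 1*(-6))*(3² - 1*9) = (-1 + 6)*(9 - 9) = 5*0 = 0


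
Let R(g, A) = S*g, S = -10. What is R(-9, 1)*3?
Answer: 270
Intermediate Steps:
R(g, A) = -10*g
R(-9, 1)*3 = -10*(-9)*3 = 90*3 = 270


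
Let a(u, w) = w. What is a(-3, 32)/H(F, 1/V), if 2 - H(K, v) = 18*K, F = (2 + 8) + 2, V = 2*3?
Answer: -16/107 ≈ -0.14953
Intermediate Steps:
V = 6
F = 12 (F = 10 + 2 = 12)
H(K, v) = 2 - 18*K
a(-3, 32)/H(F, 1/V) = 32/(2 - 18*12) = 32/(2 - 216) = 32/(-214) = 32*(-1/214) = -16/107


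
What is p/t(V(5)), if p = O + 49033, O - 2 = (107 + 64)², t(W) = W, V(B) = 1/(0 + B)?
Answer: 391380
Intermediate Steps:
V(B) = 1/B
O = 29243 (O = 2 + (107 + 64)² = 2 + 171² = 2 + 29241 = 29243)
p = 78276 (p = 29243 + 49033 = 78276)
p/t(V(5)) = 78276/(1/5) = 78276/(⅕) = 78276*5 = 391380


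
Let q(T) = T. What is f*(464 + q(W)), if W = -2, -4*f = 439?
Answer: -101409/2 ≈ -50705.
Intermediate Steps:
f = -439/4 (f = -1/4*439 = -439/4 ≈ -109.75)
f*(464 + q(W)) = -439*(464 - 2)/4 = -439/4*462 = -101409/2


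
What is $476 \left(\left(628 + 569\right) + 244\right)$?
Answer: $685916$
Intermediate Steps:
$476 \left(\left(628 + 569\right) + 244\right) = 476 \left(1197 + 244\right) = 476 \cdot 1441 = 685916$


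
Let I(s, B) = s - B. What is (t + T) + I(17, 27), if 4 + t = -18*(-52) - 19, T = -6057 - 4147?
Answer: -9301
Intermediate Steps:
T = -10204
t = 913 (t = -4 + (-18*(-52) - 19) = -4 + (936 - 19) = -4 + 917 = 913)
(t + T) + I(17, 27) = (913 - 10204) + (17 - 1*27) = -9291 + (17 - 27) = -9291 - 10 = -9301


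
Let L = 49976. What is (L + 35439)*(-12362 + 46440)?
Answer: 2910772370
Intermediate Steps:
(L + 35439)*(-12362 + 46440) = (49976 + 35439)*(-12362 + 46440) = 85415*34078 = 2910772370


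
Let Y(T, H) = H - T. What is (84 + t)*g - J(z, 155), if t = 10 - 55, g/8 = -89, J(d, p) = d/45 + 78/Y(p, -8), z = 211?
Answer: -203709163/7335 ≈ -27772.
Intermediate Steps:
J(d, p) = 78/(-8 - p) + d/45 (J(d, p) = d/45 + 78/(-8 - p) = 78/(-8 - p) + d/45)
g = -712 (g = 8*(-89) = -712)
t = -45
(84 + t)*g - J(z, 155) = (84 - 45)*(-712) - (-3510 + 211*(8 + 155))/(45*(8 + 155)) = 39*(-712) - (-3510 + 211*163)/(45*163) = -27768 - (-3510 + 34393)/(45*163) = -27768 - 30883/(45*163) = -27768 - 1*30883/7335 = -27768 - 30883/7335 = -203709163/7335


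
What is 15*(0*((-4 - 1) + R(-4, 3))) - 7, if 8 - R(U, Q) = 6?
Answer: -7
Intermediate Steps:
R(U, Q) = 2 (R(U, Q) = 8 - 1*6 = 8 - 6 = 2)
15*(0*((-4 - 1) + R(-4, 3))) - 7 = 15*(0*((-4 - 1) + 2)) - 7 = 15*(0*(-5 + 2)) - 7 = 15*(0*(-3)) - 7 = 15*0 - 7 = 0 - 7 = -7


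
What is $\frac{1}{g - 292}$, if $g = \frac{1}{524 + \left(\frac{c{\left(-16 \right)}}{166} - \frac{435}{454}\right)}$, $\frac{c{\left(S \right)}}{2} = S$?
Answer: $- \frac{19701999}{5752946026} \approx -0.0034247$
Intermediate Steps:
$c{\left(S \right)} = 2 S$
$g = \frac{37682}{19701999}$ ($g = \frac{1}{524 - \left(\frac{435}{454} - \frac{2 \left(-16\right)}{166}\right)} = \frac{1}{524 - \frac{43369}{37682}} = \frac{1}{\frac{19701999}{37682}} = \frac{37682}{19701999} \approx 0.0019126$)
$\frac{1}{g - 292} = \frac{1}{\frac{37682}{19701999} - 292} = \frac{1}{- \frac{5752946026}{19701999}} = - \frac{19701999}{5752946026}$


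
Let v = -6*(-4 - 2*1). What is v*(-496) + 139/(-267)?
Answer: -4767691/267 ≈ -17857.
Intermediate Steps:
v = 36 (v = -6*(-4 - 2) = -6*(-6) = 36)
v*(-496) + 139/(-267) = 36*(-496) + 139/(-267) = -17856 + 139*(-1/267) = -17856 - 139/267 = -4767691/267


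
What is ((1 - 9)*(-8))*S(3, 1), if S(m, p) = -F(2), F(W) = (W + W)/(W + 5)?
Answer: -256/7 ≈ -36.571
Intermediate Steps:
F(W) = 2*W/(5 + W) (F(W) = (2*W)/(5 + W) = 2*W/(5 + W))
S(m, p) = -4/7 (S(m, p) = -2*2/(5 + 2) = -2*2/7 = -1*4/7 = -4/7)
((1 - 9)*(-8))*S(3, 1) = ((1 - 9)*(-8))*(-4/7) = -8*(-8)*(-4/7) = 64*(-4/7) = -256/7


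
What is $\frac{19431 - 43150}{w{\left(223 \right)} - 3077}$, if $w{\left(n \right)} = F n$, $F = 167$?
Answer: $- \frac{23719}{34164} \approx -0.69427$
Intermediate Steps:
$w{\left(n \right)} = 167 n$
$\frac{19431 - 43150}{w{\left(223 \right)} - 3077} = \frac{19431 - 43150}{167 \cdot 223 - 3077} = - \frac{23719}{37241 - 3077} = - \frac{23719}{34164}$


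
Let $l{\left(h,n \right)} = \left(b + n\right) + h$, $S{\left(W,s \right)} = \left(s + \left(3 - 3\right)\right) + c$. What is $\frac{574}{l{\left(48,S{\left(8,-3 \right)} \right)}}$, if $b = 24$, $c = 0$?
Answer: $\frac{574}{69} \approx 8.3188$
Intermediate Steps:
$S{\left(W,s \right)} = s$ ($S{\left(W,s \right)} = \left(s + \left(3 - 3\right)\right) + 0 = \left(s + 0\right) + 0 = s + 0 = s$)
$l{\left(h,n \right)} = 24 + h + n$ ($l{\left(h,n \right)} = \left(24 + n\right) + h = 24 + h + n$)
$\frac{574}{l{\left(48,S{\left(8,-3 \right)} \right)}} = \frac{574}{24 + 48 - 3} = \frac{574}{69}$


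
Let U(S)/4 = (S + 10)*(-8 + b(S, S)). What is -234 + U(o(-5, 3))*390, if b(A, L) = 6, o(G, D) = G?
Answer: -15834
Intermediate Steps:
U(S) = -80 - 8*S (U(S) = 4*((S + 10)*(-8 + 6)) = 4*((10 + S)*(-2)) = 4*(-20 - 2*S) = -80 - 8*S)
-234 + U(o(-5, 3))*390 = -234 + (-80 - 8*(-5))*390 = -234 + (-80 + 40)*390 = -234 - 40*390 = -234 - 15600 = -15834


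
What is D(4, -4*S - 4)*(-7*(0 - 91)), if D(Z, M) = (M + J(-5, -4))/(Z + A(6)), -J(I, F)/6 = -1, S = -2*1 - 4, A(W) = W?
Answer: 8281/5 ≈ 1656.2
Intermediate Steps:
S = -6 (S = -2 - 4 = -6)
J(I, F) = 6 (J(I, F) = -6*(-1) = 6)
D(Z, M) = (6 + M)/(6 + Z) (D(Z, M) = (M + 6)/(Z + 6) = (6 + M)/(6 + Z))
D(4, -4*S - 4)*(-7*(0 - 91)) = ((6 + (-4*(-6) - 4))/(6 + 4))*(-7*(0 - 91)) = ((6 + (24 - 4))/10)*(-7*(-91)) = ((6 + 20)/10)*637 = ((⅒)*26)*637 = (13/5)*637 = 8281/5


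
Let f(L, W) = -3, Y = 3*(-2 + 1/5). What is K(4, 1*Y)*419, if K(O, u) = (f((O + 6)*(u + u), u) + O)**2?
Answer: 419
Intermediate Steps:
Y = -27/5 (Y = 3*(-2 + 1/5) = 3*(-9/5) = -27/5 ≈ -5.4000)
K(O, u) = (-3 + O)**2
K(4, 1*Y)*419 = (-3 + 4)**2*419 = 1**2*419 = 1*419 = 419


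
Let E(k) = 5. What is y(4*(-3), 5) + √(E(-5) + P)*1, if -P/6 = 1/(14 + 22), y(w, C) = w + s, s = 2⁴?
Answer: 4 + √174/6 ≈ 6.1985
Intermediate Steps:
s = 16
y(w, C) = 16 + w (y(w, C) = w + 16 = 16 + w)
P = -⅙ (P = -6/(14 + 22) = -6/36 = -6*1/36 = -⅙ ≈ -0.16667)
y(4*(-3), 5) + √(E(-5) + P)*1 = (16 + 4*(-3)) + √(5 - ⅙)*1 = (16 - 12) + √(29/6)*1 = 4 + (√174/6)*1 = 4 + √174/6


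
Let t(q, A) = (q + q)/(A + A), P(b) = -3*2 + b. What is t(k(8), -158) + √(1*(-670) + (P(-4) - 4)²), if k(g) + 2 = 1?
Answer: 1/158 + I*√474 ≈ 0.0063291 + 21.772*I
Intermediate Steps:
k(g) = -1 (k(g) = -2 + 1 = -1)
P(b) = -6 + b
t(q, A) = q/A (t(q, A) = (2*q)/((2*A)) = (2*q)*(1/(2*A)) = q/A)
t(k(8), -158) + √(1*(-670) + (P(-4) - 4)²) = -1/(-158) + √(1*(-670) + ((-6 - 4) - 4)²) = -1*(-1/158) + √(-670 + (-10 - 4)²) = 1/158 + √(-670 + (-14)²) = 1/158 + √(-670 + 196) = 1/158 + √(-474) = 1/158 + I*√474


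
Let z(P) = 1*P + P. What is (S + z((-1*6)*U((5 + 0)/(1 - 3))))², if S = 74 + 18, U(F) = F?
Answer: 14884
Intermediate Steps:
S = 92
z(P) = 2*P (z(P) = P + P = 2*P)
(S + z((-1*6)*U((5 + 0)/(1 - 3))))² = (92 + 2*((-1*6)*((5 + 0)/(1 - 3))))² = (92 + 2*(-30/(-2)))² = (92 + 2*(-30*(-1)/2))² = (92 + 2*(-6*(-5/2)))² = (92 + 2*15)² = (92 + 30)² = 122² = 14884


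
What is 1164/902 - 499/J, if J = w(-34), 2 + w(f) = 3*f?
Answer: 285577/46904 ≈ 6.0885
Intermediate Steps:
w(f) = -2 + 3*f
J = -104 (J = -2 + 3*(-34) = -2 - 102 = -104)
1164/902 - 499/J = 1164/902 - 499/(-104) = 1164*(1/902) - 499*(-1/104) = 582/451 + 499/104 = 285577/46904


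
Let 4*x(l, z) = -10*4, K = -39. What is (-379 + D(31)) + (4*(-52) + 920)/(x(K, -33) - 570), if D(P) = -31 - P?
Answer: -64123/145 ≈ -442.23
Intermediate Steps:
x(l, z) = -10 (x(l, z) = (-10*4)/4 = (¼)*(-40) = -10)
(-379 + D(31)) + (4*(-52) + 920)/(x(K, -33) - 570) = (-379 + (-31 - 1*31)) + (4*(-52) + 920)/(-10 - 570) = (-379 + (-31 - 31)) + (-208 + 920)/(-580) = (-379 - 62) + 712*(-1/580) = -441 - 178/145 = -64123/145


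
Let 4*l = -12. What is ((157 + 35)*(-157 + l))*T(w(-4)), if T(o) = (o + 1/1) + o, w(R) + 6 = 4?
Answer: 92160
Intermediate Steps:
l = -3 (l = (¼)*(-12) = -3)
w(R) = -2 (w(R) = -6 + 4 = -2)
T(o) = 1 + 2*o (T(o) = (o + 1) + o = (1 + o) + o = 1 + 2*o)
((157 + 35)*(-157 + l))*T(w(-4)) = ((157 + 35)*(-157 - 3))*(1 + 2*(-2)) = (192*(-160))*(1 - 4) = -30720*(-3) = 92160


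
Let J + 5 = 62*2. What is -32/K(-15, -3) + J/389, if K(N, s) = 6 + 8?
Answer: -5391/2723 ≈ -1.9798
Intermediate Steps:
K(N, s) = 14
J = 119 (J = -5 + 62*2 = -5 + 124 = 119)
-32/K(-15, -3) + J/389 = -32/14 + 119/389 = -32*1/14 + 119*(1/389) = -16/7 + 119/389 = -5391/2723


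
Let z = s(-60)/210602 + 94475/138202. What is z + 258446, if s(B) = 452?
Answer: 3761125203187319/14552808802 ≈ 2.5845e+5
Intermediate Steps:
z = 9979545627/14552808802 (z = 452/210602 + 94475/138202 = 452*(1/210602) + 94475*(1/138202) = 226/105301 + 94475/138202 = 9979545627/14552808802 ≈ 0.68575)
z + 258446 = 9979545627/14552808802 + 258446 = 3761125203187319/14552808802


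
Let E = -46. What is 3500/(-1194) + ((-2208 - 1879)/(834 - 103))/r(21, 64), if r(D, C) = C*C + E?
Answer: -1727800813/589149450 ≈ -2.9327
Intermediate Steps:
r(D, C) = -46 + C² (r(D, C) = C*C - 46 = C² - 46 = -46 + C²)
3500/(-1194) + ((-2208 - 1879)/(834 - 103))/r(21, 64) = 3500/(-1194) + ((-2208 - 1879)/(834 - 103))/(-46 + 64²) = 3500*(-1/1194) + (-4087/731)/(-46 + 4096) = -1750/597 - 4087*1/731/4050 = -1750/597 - 4087/731*1/4050 = -1750/597 - 4087/2960550 = -1727800813/589149450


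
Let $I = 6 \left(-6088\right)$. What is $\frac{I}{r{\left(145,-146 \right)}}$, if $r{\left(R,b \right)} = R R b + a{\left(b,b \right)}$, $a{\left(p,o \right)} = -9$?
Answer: $\frac{36528}{3069659} \approx 0.0119$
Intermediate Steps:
$I = -36528$
$r{\left(R,b \right)} = -9 + b R^{2}$ ($r{\left(R,b \right)} = R R b - 9 = R^{2} b - 9 = b R^{2} - 9 = -9 + b R^{2}$)
$\frac{I}{r{\left(145,-146 \right)}} = - \frac{36528}{-9 - 146 \cdot 145^{2}} = - \frac{36528}{-9 - 3069650} = - \frac{36528}{-3069659} = \left(-36528\right) \left(- \frac{1}{3069659}\right) = \frac{36528}{3069659}$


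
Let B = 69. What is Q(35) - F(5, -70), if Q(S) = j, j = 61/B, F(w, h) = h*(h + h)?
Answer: -676139/69 ≈ -9799.1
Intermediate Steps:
F(w, h) = 2*h² (F(w, h) = h*(2*h) = 2*h²)
j = 61/69 ≈ 0.88406
Q(S) = 61/69
Q(35) - F(5, -70) = 61/69 - 2*(-70)² = 61/69 - 2*4900 = 61/69 - 1*9800 = 61/69 - 9800 = -676139/69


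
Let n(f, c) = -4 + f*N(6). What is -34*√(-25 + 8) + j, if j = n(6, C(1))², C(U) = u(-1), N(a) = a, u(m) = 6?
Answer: 1024 - 34*I*√17 ≈ 1024.0 - 140.19*I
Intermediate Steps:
C(U) = 6
n(f, c) = -4 + 6*f (n(f, c) = -4 + f*6 = -4 + 6*f)
j = 1024 (j = (-4 + 6*6)² = (-4 + 36)² = 32² = 1024)
-34*√(-25 + 8) + j = -34*√(-25 + 8) + 1024 = -34*I*√17 + 1024 = 1024 - 34*I*√17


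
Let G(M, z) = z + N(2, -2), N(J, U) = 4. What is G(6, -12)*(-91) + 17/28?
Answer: 20401/28 ≈ 728.61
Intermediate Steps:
G(M, z) = 4 + z (G(M, z) = z + 4 = 4 + z)
G(6, -12)*(-91) + 17/28 = (4 - 12)*(-91) + 17/28 = -8*(-91) + 17*(1/28) = 728 + 17/28 = 20401/28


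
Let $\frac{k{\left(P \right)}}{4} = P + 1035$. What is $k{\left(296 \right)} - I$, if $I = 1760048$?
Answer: $-1754724$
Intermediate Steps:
$k{\left(P \right)} = 4140 + 4 P$ ($k{\left(P \right)} = 4 \left(P + 1035\right) = 4 \left(1035 + P\right) = 4140 + 4 P$)
$k{\left(296 \right)} - I = \left(4140 + 4 \cdot 296\right) - 1760048 = \left(4140 + 1184\right) - 1760048 = 5324 - 1760048 = -1754724$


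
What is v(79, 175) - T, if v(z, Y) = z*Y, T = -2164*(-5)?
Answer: 3005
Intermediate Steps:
T = 10820
v(z, Y) = Y*z
v(79, 175) - T = 175*79 - 1*10820 = 13825 - 10820 = 3005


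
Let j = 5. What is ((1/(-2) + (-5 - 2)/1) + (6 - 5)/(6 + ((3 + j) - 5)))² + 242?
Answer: 96097/324 ≈ 296.60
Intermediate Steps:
((1/(-2) + (-5 - 2)/1) + (6 - 5)/(6 + ((3 + j) - 5)))² + 242 = ((1/(-2) + (-5 - 2)/1) + (6 - 5)/(6 + ((3 + 5) - 5)))² + 242 = ((1*(-½) - 7*1) + 1/(6 + (8 - 5)))² + 242 = ((-½ - 7) + 1/(6 + 3))² + 242 = (-15/2 + 1/9)² + 242 = (-15/2 + 1*(⅑))² + 242 = (-15/2 + ⅑)² + 242 = (-133/18)² + 242 = 17689/324 + 242 = 96097/324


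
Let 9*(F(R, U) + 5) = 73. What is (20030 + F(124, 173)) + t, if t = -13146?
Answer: 61984/9 ≈ 6887.1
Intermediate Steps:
F(R, U) = 28/9 (F(R, U) = -5 + (1/9)*73 = -5 + 73/9 = 28/9)
(20030 + F(124, 173)) + t = (20030 + 28/9) - 13146 = 180298/9 - 13146 = 61984/9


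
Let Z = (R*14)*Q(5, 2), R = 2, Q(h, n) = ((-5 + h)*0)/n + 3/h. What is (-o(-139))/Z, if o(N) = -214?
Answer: 535/42 ≈ 12.738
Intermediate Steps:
Q(h, n) = 3/h (Q(h, n) = 0/n + 3/h = 0 + 3/h = 3/h)
Z = 84/5 (Z = (2*14)*(3/5) = 28*(3*(1/5)) = 28*(3/5) = 84/5 ≈ 16.800)
(-o(-139))/Z = (-1*(-214))/(84/5) = 214*(5/84) = 535/42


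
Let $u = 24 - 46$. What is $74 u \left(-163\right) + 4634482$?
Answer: $4899846$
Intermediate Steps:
$u = -22$
$74 u \left(-163\right) + 4634482 = 74 \left(-22\right) \left(-163\right) + 4634482 = \left(-1628\right) \left(-163\right) + 4634482 = 265364 + 4634482 = 4899846$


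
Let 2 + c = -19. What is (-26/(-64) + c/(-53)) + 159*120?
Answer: 32361041/1696 ≈ 19081.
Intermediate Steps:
c = -21 (c = -2 - 19 = -21)
(-26/(-64) + c/(-53)) + 159*120 = (-26/(-64) - 21/(-53)) + 159*120 = (-26*(-1/64) - 21*(-1/53)) + 19080 = (13/32 + 21/53) + 19080 = 1361/1696 + 19080 = 32361041/1696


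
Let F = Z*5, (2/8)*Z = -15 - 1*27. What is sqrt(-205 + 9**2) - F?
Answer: 840 + 2*I*sqrt(31) ≈ 840.0 + 11.136*I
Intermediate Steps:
Z = -168 (Z = 4*(-15 - 1*27) = 4*(-15 - 27) = 4*(-42) = -168)
F = -840 (F = -168*5 = -840)
sqrt(-205 + 9**2) - F = sqrt(-205 + 9**2) - 1*(-840) = sqrt(-205 + 81) + 840 = sqrt(-124) + 840 = 2*I*sqrt(31) + 840 = 840 + 2*I*sqrt(31)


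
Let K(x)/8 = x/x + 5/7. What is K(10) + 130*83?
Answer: 75626/7 ≈ 10804.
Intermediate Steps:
K(x) = 96/7 (K(x) = 8*(x/x + 5/7) = 8*(1 + 5*(⅐)) = 8*(1 + 5/7) = 8*(12/7) = 96/7)
K(10) + 130*83 = 96/7 + 130*83 = 96/7 + 10790 = 75626/7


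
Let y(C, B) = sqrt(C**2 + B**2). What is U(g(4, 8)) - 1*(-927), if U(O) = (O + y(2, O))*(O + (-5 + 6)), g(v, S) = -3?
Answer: 933 - 2*sqrt(13) ≈ 925.79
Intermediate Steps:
y(C, B) = sqrt(B**2 + C**2)
U(O) = (1 + O)*(O + sqrt(4 + O**2)) (U(O) = (O + sqrt(O**2 + 2**2))*(O + (-5 + 6)) = (O + sqrt(O**2 + 4))*(O + 1) = (O + sqrt(4 + O**2))*(1 + O) = (1 + O)*(O + sqrt(4 + O**2)))
U(g(4, 8)) - 1*(-927) = (-3 + (-3)**2 + sqrt(4 + (-3)**2) - 3*sqrt(4 + (-3)**2)) - 1*(-927) = (-3 + 9 + sqrt(4 + 9) - 3*sqrt(4 + 9)) + 927 = (-3 + 9 + sqrt(13) - 3*sqrt(13)) + 927 = (6 - 2*sqrt(13)) + 927 = 933 - 2*sqrt(13)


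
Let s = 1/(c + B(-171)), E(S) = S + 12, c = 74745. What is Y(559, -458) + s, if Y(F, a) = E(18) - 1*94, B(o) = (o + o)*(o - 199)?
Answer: -12882239/201285 ≈ -64.000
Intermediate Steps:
B(o) = 2*o*(-199 + o) (B(o) = (2*o)*(-199 + o) = 2*o*(-199 + o))
E(S) = 12 + S
Y(F, a) = -64 (Y(F, a) = (12 + 18) - 1*94 = 30 - 94 = -64)
s = 1/201285 (s = 1/(74745 + 2*(-171)*(-199 - 171)) = 1/(74745 + 2*(-171)*(-370)) = 1/(74745 + 126540) = 1/201285 ≈ 4.9681e-6)
Y(559, -458) + s = -64 + 1/201285 = -12882239/201285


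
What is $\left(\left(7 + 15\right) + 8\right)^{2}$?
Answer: $900$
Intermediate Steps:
$\left(\left(7 + 15\right) + 8\right)^{2} = \left(22 + 8\right)^{2} = 30^{2} = 900$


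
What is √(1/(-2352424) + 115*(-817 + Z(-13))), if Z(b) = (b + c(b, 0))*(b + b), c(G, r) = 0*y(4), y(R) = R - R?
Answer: I*√76208702139368346/1176212 ≈ 234.7*I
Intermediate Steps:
y(R) = 0
c(G, r) = 0 (c(G, r) = 0*0 = 0)
Z(b) = 2*b² (Z(b) = (b + 0)*(b + b) = b*(2*b) = 2*b²)
√(1/(-2352424) + 115*(-817 + Z(-13))) = √(1/(-2352424) + 115*(-817 + 2*(-13)²)) = √(-1/2352424 + 115*(-817 + 2*169)) = √(-1/2352424 + 115*(-817 + 338)) = √(-1/2352424 + 115*(-479)) = √(-1/2352424 - 55085) = √(-129583276041/2352424) = I*√76208702139368346/1176212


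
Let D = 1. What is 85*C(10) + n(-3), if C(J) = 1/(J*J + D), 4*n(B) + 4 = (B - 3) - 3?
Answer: -973/404 ≈ -2.4084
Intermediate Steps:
n(B) = -5/2 + B/4 (n(B) = -1 + ((B - 3) - 3)/4 = -1 + ((-3 + B) - 3)/4 = -1 + (-6 + B)/4 = -1 + (-3/2 + B/4) = -5/2 + B/4)
C(J) = 1/(1 + J**2) (C(J) = 1/(J*J + 1) = 1/(J**2 + 1) = 1/(1 + J**2))
85*C(10) + n(-3) = 85/(1 + 10**2) + (-5/2 + (1/4)*(-3)) = 85/(1 + 100) + (-5/2 - 3/4) = 85/101 - 13/4 = -973/404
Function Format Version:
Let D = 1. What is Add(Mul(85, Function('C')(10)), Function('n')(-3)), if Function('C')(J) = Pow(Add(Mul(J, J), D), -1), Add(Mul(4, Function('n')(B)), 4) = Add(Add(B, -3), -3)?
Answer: Rational(-973, 404) ≈ -2.4084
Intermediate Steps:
Function('n')(B) = Add(Rational(-5, 2), Mul(Rational(1, 4), B)) (Function('n')(B) = Add(-1, Mul(Rational(1, 4), Add(Add(B, -3), -3))) = Add(-1, Mul(Rational(1, 4), Add(Add(-3, B), -3))) = Add(-1, Mul(Rational(1, 4), Add(-6, B))) = Add(-1, Add(Rational(-3, 2), Mul(Rational(1, 4), B))) = Add(Rational(-5, 2), Mul(Rational(1, 4), B)))
Function('C')(J) = Pow(Add(1, Pow(J, 2)), -1) (Function('C')(J) = Pow(Add(Mul(J, J), 1), -1) = Pow(Add(Pow(J, 2), 1), -1) = Pow(Add(1, Pow(J, 2)), -1))
Add(Mul(85, Function('C')(10)), Function('n')(-3)) = Add(Mul(85, Pow(Add(1, Pow(10, 2)), -1)), Add(Rational(-5, 2), Mul(Rational(1, 4), -3))) = Add(Mul(85, Pow(Add(1, 100), -1)), Add(Rational(-5, 2), Rational(-3, 4))) = Add(Mul(85, Pow(101, -1)), Rational(-13, 4)) = Add(Mul(85, Rational(1, 101)), Rational(-13, 4)) = Add(Rational(85, 101), Rational(-13, 4)) = Rational(-973, 404)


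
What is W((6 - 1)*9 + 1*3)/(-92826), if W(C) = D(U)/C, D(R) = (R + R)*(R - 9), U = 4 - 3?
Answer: 1/278478 ≈ 3.5909e-6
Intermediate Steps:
U = 1
D(R) = 2*R*(-9 + R) (D(R) = (2*R)*(-9 + R) = 2*R*(-9 + R))
W(C) = -16/C (W(C) = (2*1*(-9 + 1))/C = (2*1*(-8))/C = -16/C)
W((6 - 1)*9 + 1*3)/(-92826) = -16/((6 - 1)*9 + 1*3)/(-92826) = -16/(5*9 + 3)*(-1/92826) = -16/(45 + 3)*(-1/92826) = -16/48*(-1/92826) = -16*1/48*(-1/92826) = -1/3*(-1/92826) = 1/278478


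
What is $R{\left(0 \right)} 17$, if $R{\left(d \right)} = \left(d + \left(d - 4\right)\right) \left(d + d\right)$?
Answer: $0$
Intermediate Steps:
$R{\left(d \right)} = 2 d \left(-4 + 2 d\right)$ ($R{\left(d \right)} = \left(d + \left(-4 + d\right)\right) 2 d = \left(-4 + 2 d\right) 2 d = 2 d \left(-4 + 2 d\right)$)
$R{\left(0 \right)} 17 = 4 \cdot 0 \left(-2 + 0\right) 17 = 4 \cdot 0 \left(-2\right) 17 = 0 \cdot 17 = 0$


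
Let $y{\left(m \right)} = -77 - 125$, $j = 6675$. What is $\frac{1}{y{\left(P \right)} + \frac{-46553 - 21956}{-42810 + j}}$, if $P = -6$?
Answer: $- \frac{36135}{7230761} \approx -0.0049974$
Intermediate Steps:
$y{\left(m \right)} = -202$
$\frac{1}{y{\left(P \right)} + \frac{-46553 - 21956}{-42810 + j}} = \frac{1}{-202 + \frac{-46553 - 21956}{-42810 + 6675}} = \frac{1}{-202 - \frac{68509}{-36135}} = \frac{1}{-202 - - \frac{68509}{36135}} = \frac{1}{-202 + \frac{68509}{36135}} = \frac{1}{- \frac{7230761}{36135}} = - \frac{36135}{7230761}$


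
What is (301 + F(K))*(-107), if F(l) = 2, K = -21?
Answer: -32421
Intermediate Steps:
(301 + F(K))*(-107) = (301 + 2)*(-107) = 303*(-107) = -32421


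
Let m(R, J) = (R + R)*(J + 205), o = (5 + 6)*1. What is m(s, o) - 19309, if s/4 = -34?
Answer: -78061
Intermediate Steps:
s = -136 (s = 4*(-34) = -136)
o = 11 (o = 11*1 = 11)
m(R, J) = 2*R*(205 + J) (m(R, J) = (2*R)*(205 + J) = 2*R*(205 + J))
m(s, o) - 19309 = 2*(-136)*(205 + 11) - 19309 = 2*(-136)*216 - 19309 = -58752 - 19309 = -78061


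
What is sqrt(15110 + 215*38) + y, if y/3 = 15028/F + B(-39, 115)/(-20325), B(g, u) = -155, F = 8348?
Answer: 15336902/2827885 + 4*sqrt(1455) ≈ 158.00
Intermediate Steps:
y = 15336902/2827885 (y = 3*(15028/8348 - 155/(-20325)) = 3*(15028*(1/8348) - 155*(-1/20325)) = 3*(3757/2087 + 31/4065) = 3*(15336902/8483655) = 15336902/2827885 ≈ 5.4235)
sqrt(15110 + 215*38) + y = sqrt(15110 + 215*38) + 15336902/2827885 = sqrt(15110 + 8170) + 15336902/2827885 = sqrt(23280) + 15336902/2827885 = 4*sqrt(1455) + 15336902/2827885 = 15336902/2827885 + 4*sqrt(1455)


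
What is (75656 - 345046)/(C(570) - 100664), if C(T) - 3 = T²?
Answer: -269390/224239 ≈ -1.2014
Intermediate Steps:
C(T) = 3 + T²
(75656 - 345046)/(C(570) - 100664) = (75656 - 345046)/((3 + 570²) - 100664) = -269390/((3 + 324900) - 100664) = -269390/(324903 - 100664) = -269390/224239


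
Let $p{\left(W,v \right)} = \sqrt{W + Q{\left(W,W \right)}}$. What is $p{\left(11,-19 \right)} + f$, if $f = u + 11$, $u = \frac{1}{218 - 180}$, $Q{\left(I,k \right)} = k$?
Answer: $\frac{419}{38} + \sqrt{22} \approx 15.717$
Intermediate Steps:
$u = \frac{1}{38} \approx 0.026316$
$p{\left(W,v \right)} = \sqrt{2} \sqrt{W}$ ($p{\left(W,v \right)} = \sqrt{W + W} = \sqrt{2 W} = \sqrt{2} \sqrt{W}$)
$f = \frac{419}{38}$ ($f = \frac{1}{38} + 11 = \frac{419}{38} \approx 11.026$)
$p{\left(11,-19 \right)} + f = \sqrt{2} \sqrt{11} + \frac{419}{38} = \sqrt{22} + \frac{419}{38} = \frac{419}{38} + \sqrt{22}$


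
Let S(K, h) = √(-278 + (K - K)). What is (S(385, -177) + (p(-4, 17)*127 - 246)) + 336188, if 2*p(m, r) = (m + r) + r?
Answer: 337847 + I*√278 ≈ 3.3785e+5 + 16.673*I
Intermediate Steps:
p(m, r) = r + m/2 (p(m, r) = ((m + r) + r)/2 = (m + 2*r)/2 = r + m/2)
S(K, h) = I*√278 (S(K, h) = √(-278 + 0) = √(-278) = I*√278)
(S(385, -177) + (p(-4, 17)*127 - 246)) + 336188 = (I*√278 + ((17 + (½)*(-4))*127 - 246)) + 336188 = (I*√278 + ((17 - 2)*127 - 246)) + 336188 = (I*√278 + (15*127 - 246)) + 336188 = (I*√278 + (1905 - 246)) + 336188 = (I*√278 + 1659) + 336188 = (1659 + I*√278) + 336188 = 337847 + I*√278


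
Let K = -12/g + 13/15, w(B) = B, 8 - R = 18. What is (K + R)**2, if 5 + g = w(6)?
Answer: 100489/225 ≈ 446.62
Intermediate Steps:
R = -10 (R = 8 - 1*18 = 8 - 18 = -10)
g = 1 (g = -5 + 6 = 1)
K = -167/15 (K = -12/1 + 13/15 = -12*1 + 13*(1/15) = -12 + 13/15 = -167/15 ≈ -11.133)
(K + R)**2 = (-167/15 - 10)**2 = (-317/15)**2 = 100489/225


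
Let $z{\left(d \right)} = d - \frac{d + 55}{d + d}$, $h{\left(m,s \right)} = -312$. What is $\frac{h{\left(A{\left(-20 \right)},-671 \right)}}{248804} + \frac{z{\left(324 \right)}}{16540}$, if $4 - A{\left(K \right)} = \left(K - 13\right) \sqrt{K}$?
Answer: $\frac{12199652413}{666665341920} \approx 0.0183$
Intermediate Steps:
$A{\left(K \right)} = 4 - \sqrt{K} \left(-13 + K\right)$ ($A{\left(K \right)} = 4 - \left(K - 13\right) \sqrt{K} = 4 - \left(-13 + K\right) \sqrt{K} = 4 - \sqrt{K} \left(-13 + K\right)$)
$z{\left(d \right)} = d - \frac{55 + d}{2 d}$
$\frac{h{\left(A{\left(-20 \right)},-671 \right)}}{248804} + \frac{z{\left(324 \right)}}{16540} = - \frac{312}{248804} + \frac{- \frac{1}{2} + 324 - \frac{55}{2 \cdot 324}}{16540} = \left(-312\right) \frac{1}{248804} + \left(- \frac{1}{2} + 324 - \frac{55}{648}\right) \frac{1}{16540} = - \frac{78}{62201} + \left(- \frac{1}{2} + 324 - \frac{55}{648}\right) \frac{1}{16540} = - \frac{78}{62201} + \frac{209573}{648} \cdot \frac{1}{16540} = - \frac{78}{62201} + \frac{209573}{10717920} = \frac{12199652413}{666665341920}$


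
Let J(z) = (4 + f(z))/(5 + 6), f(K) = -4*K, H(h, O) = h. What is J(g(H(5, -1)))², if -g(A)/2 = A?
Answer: 16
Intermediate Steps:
g(A) = -2*A
J(z) = 4/11 - 4*z/11 (J(z) = (4 - 4*z)/(5 + 6) = (4 - 4*z)/11 = (4 - 4*z)*(1/11) = 4/11 - 4*z/11)
J(g(H(5, -1)))² = (4/11 - (-8)*5/11)² = (4/11 - 4/11*(-10))² = (4/11 + 40/11)² = 4² = 16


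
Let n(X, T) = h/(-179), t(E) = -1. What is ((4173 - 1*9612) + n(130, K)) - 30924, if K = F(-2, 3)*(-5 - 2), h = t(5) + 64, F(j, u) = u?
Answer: -6509040/179 ≈ -36363.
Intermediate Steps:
h = 63 (h = -1 + 64 = 63)
K = -21 (K = 3*(-5 - 2) = 3*(-7) = -21)
n(X, T) = -63/179 (n(X, T) = 63/(-179) = 63*(-1/179) = -63/179)
((4173 - 1*9612) + n(130, K)) - 30924 = ((4173 - 1*9612) - 63/179) - 30924 = ((4173 - 9612) - 63/179) - 30924 = (-5439 - 63/179) - 30924 = -973644/179 - 30924 = -6509040/179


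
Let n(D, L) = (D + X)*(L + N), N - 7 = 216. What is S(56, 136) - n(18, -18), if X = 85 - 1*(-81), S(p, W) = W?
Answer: -37584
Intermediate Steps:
N = 223 (N = 7 + 216 = 223)
X = 166 (X = 85 + 81 = 166)
n(D, L) = (166 + D)*(223 + L) (n(D, L) = (D + 166)*(L + 223) = (166 + D)*(223 + L))
S(56, 136) - n(18, -18) = 136 - (37018 + 166*(-18) + 223*18 + 18*(-18)) = 136 - (37018 - 2988 + 4014 - 324) = 136 - 1*37720 = 136 - 37720 = -37584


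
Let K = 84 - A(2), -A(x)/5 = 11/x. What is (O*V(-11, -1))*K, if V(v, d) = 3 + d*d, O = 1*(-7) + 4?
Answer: -1338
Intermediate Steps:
A(x) = -55/x
K = 223/2 (K = 84 - (-55)/2 = 84 - 1*(-55/2) = 84 + 55/2 = 223/2 ≈ 111.50)
O = -3 (O = -7 + 4 = -3)
V(v, d) = 3 + d²
(O*V(-11, -1))*K = -3*(3 + (-1)²)*(223/2) = -3*(3 + 1)*(223/2) = -3*4*(223/2) = -12*223/2 = -1338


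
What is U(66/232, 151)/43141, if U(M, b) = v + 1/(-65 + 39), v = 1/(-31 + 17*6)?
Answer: -45/79638286 ≈ -5.6505e-7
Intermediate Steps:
v = 1/71 (v = 1/(-31 + 102) = 1/71 ≈ 0.014085)
U(M, b) = -45/1846 (U(M, b) = 1/71 + 1/(-65 + 39) = 1/71 + 1/(-26) = 1/71 - 1/26 = -45/1846)
U(66/232, 151)/43141 = -45/1846/43141 = -45/1846*1/43141 = -45/79638286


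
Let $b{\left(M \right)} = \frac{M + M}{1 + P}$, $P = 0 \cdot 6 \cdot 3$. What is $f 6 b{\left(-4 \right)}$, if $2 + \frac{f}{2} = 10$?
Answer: $-768$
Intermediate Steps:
$f = 16$ ($f = -4 + 2 \cdot 10 = -4 + 20 = 16$)
$P = 0$ ($P = 0 \cdot 3 = 0$)
$b{\left(M \right)} = 2 M$ ($b{\left(M \right)} = \frac{M + M}{1 + 0} = \frac{2 M}{1} = 2 M 1 = 2 M$)
$f 6 b{\left(-4 \right)} = 16 \cdot 6 \cdot 2 \left(-4\right) = 96 \left(-8\right) = -768$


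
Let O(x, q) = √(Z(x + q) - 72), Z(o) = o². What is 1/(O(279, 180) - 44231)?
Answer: -44231/1956170752 - 3*√23401/1956170752 ≈ -2.2846e-5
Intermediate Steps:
O(x, q) = √(-72 + (q + x)²) (O(x, q) = √((x + q)² - 72) = √((q + x)² - 72) = √(-72 + (q + x)²))
1/(O(279, 180) - 44231) = 1/(√(-72 + (180 + 279)²) - 44231) = 1/(√(-72 + 459²) - 44231) = 1/(√(-72 + 210681) - 44231) = 1/(√210609 - 44231) = 1/(3*√23401 - 44231) = 1/(-44231 + 3*√23401)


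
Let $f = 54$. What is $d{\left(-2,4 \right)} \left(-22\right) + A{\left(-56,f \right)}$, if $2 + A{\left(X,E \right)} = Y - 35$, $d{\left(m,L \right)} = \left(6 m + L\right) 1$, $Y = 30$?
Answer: $169$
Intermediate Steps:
$d{\left(m,L \right)} = L + 6 m$ ($d{\left(m,L \right)} = \left(L + 6 m\right) 1 = L + 6 m$)
$A{\left(X,E \right)} = -7$ ($A{\left(X,E \right)} = -2 + \left(30 - 35\right) = -2 - 5 = -7$)
$d{\left(-2,4 \right)} \left(-22\right) + A{\left(-56,f \right)} = \left(4 + 6 \left(-2\right)\right) \left(-22\right) - 7 = \left(4 - 12\right) \left(-22\right) - 7 = \left(-8\right) \left(-22\right) - 7 = 176 - 7 = 169$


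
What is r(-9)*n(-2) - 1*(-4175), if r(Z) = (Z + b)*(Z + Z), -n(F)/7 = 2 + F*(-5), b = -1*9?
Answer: -23041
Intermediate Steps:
b = -9
n(F) = -14 + 35*F (n(F) = -7*(2 + F*(-5)) = -7*(2 - 5*F) = -14 + 35*F)
r(Z) = 2*Z*(-9 + Z) (r(Z) = (Z - 9)*(Z + Z) = (-9 + Z)*(2*Z) = 2*Z*(-9 + Z))
r(-9)*n(-2) - 1*(-4175) = (2*(-9)*(-9 - 9))*(-14 + 35*(-2)) - 1*(-4175) = (2*(-9)*(-18))*(-14 - 70) + 4175 = 324*(-84) + 4175 = -27216 + 4175 = -23041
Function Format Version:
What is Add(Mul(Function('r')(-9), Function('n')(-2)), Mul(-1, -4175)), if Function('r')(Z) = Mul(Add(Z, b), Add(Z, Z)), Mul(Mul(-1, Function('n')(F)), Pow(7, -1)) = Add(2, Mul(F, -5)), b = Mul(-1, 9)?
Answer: -23041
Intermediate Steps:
b = -9
Function('n')(F) = Add(-14, Mul(35, F)) (Function('n')(F) = Mul(-7, Add(2, Mul(F, -5))) = Mul(-7, Add(2, Mul(-5, F))) = Add(-14, Mul(35, F)))
Function('r')(Z) = Mul(2, Z, Add(-9, Z)) (Function('r')(Z) = Mul(Add(Z, -9), Add(Z, Z)) = Mul(Add(-9, Z), Mul(2, Z)) = Mul(2, Z, Add(-9, Z)))
Add(Mul(Function('r')(-9), Function('n')(-2)), Mul(-1, -4175)) = Add(Mul(Mul(2, -9, Add(-9, -9)), Add(-14, Mul(35, -2))), Mul(-1, -4175)) = Add(Mul(Mul(2, -9, -18), Add(-14, -70)), 4175) = Add(Mul(324, -84), 4175) = Add(-27216, 4175) = -23041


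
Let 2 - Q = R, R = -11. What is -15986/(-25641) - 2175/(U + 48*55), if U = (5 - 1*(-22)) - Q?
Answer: -13342331/68051214 ≈ -0.19606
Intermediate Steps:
Q = 13 (Q = 2 - 1*(-11) = 2 + 11 = 13)
U = 14 (U = (5 - 1*(-22)) - 1*13 = (5 + 22) - 13 = 27 - 13 = 14)
-15986/(-25641) - 2175/(U + 48*55) = -15986/(-25641) - 2175/(14 + 48*55) = -15986*(-1/25641) - 2175/(14 + 2640) = 15986/25641 - 2175/2654 = -13342331/68051214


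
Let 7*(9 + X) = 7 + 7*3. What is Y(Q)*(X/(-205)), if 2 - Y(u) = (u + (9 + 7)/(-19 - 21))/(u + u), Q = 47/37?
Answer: 19/470 ≈ 0.040426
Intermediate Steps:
Q = 47/37 (Q = 47*(1/37) = 47/37 ≈ 1.2703)
X = -5 (X = -9 + (7 + 7*3)/7 = -9 + (7 + 21)/7 = -9 + (⅐)*28 = -9 + 4 = -5)
Y(u) = 2 - (-⅖ + u)/(2*u) (Y(u) = 2 - (u + (9 + 7)/(-19 - 21))/(u + u) = 2 - (u + 16/(-40))/(2*u) = 2 - (u + 16*(-1/40))*1/(2*u) = 2 - (u - ⅖)*1/(2*u) = 2 - (-⅖ + u)*1/(2*u) = 2 - (-⅖ + u)/(2*u))
Y(Q)*(X/(-205)) = ((2 + 15*(47/37))/(10*(47/37)))*(-5/(-205)) = ((⅒)*(37/47)*(2 + 705/37))*(-5*(-1/205)) = ((⅒)*(37/47)*(779/37))*(1/41) = (779/470)*(1/41) = 19/470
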